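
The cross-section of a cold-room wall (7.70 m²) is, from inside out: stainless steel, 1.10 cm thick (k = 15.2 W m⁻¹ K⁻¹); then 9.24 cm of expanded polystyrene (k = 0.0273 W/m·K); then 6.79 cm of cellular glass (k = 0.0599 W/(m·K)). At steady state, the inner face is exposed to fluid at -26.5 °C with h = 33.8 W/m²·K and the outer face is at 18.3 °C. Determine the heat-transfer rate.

Treat each layer as a resistance in series:
  R_conv,in = 1/(hA) = 1/(33.8·7.70) = 0.003842 K/W
  R_stainless steel = L/(kA) = 0.0110/(15.2·7.70) = 9.398×10^-5 K/W
  R_expanded polystyrene = L/(kA) = 0.0924/(0.0273·7.70) = 0.4396 K/W
  R_cellular glass = L/(kA) = 0.0679/(0.0599·7.70) = 0.1472 K/W
ΣR = 0.003842 + 9.398×10^-5 + 0.4396 + 0.1472 = 0.5907 K/W
Q = ΔT/ΣR = (-26.5 °C − 18.3 °C)/0.5907 = -75.8 W
(Negative Q ⇒ heat flows inward; heat gain = 75.8 W.)

Q = 75.8 W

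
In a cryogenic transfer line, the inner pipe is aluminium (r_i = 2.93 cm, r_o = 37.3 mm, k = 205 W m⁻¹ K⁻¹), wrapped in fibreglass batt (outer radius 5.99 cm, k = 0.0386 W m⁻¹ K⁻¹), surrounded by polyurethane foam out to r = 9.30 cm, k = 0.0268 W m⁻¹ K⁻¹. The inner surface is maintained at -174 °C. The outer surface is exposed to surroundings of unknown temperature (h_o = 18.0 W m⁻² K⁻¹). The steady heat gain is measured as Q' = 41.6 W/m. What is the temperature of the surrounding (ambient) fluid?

T_out = 19.9 °C

Sum the resistances:
  R'_aluminium = ln(0.0373/0.0293)/(2πk) = 0.2414/(2π·205) = 1.874×10^-4 m·K/W
  R'_fibreglass batt = ln(0.0599/0.0373)/(2πk) = 0.4737/(2π·0.0386) = 1.953 m·K/W
  R'_polyurethane foam = ln(0.0930/0.0599)/(2πk) = 0.4399/(2π·0.0268) = 2.613 m·K/W
  R'_conv,out = 1/(2πr h) = 1/(2π·0.0930·18.0) = 0.09507 m·K/W
ΣR = 4.661 m·K/W
ΔT = Q'·ΣR = 41.6 × 4.661 = 193.9 K
Heat flows inward, so T_out = T_in + ΔT = -174 + 193.9 = 19.9 °C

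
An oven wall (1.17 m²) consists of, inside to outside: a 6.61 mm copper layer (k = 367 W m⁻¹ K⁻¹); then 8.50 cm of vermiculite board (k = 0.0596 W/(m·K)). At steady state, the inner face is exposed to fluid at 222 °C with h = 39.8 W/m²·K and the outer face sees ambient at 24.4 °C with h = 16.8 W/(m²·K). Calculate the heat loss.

Series thermal resistances, inner to outer:
  R_conv,in = 1/(hA) = 1/(39.8·1.17) = 0.02147 K/W
  R_copper = L/(kA) = 0.00661/(367·1.17) = 1.539×10^-5 K/W
  R_vermiculite board = L/(kA) = 0.0850/(0.0596·1.17) = 1.219 K/W
  R_conv,out = 1/(hA) = 1/(16.8·1.17) = 0.05088 K/W
ΣR = 0.02147 + 1.539×10^-5 + 1.219 + 0.05088 = 1.291 K/W
Q = ΔT/ΣR = (222 °C − 24.4 °C)/1.291 = 153 W

Q = 153 W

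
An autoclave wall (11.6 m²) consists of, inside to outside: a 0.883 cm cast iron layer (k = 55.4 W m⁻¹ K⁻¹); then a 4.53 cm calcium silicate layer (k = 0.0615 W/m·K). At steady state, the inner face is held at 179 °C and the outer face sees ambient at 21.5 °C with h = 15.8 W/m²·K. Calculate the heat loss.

Q = 2.28 kW

Resistance network (inner→outer):
  R_cast iron = L/(kA) = 0.00883/(55.4·11.6) = 1.374×10^-5 K/W
  R_calcium silicate = L/(kA) = 0.0453/(0.0615·11.6) = 0.06350 K/W
  R_conv,out = 1/(hA) = 1/(15.8·11.6) = 0.005456 K/W
ΣR = 1.374×10^-5 + 0.06350 + 0.005456 = 0.06897 K/W
Q = ΔT/ΣR = (179 °C − 21.5 °C)/0.06897 = 2280 W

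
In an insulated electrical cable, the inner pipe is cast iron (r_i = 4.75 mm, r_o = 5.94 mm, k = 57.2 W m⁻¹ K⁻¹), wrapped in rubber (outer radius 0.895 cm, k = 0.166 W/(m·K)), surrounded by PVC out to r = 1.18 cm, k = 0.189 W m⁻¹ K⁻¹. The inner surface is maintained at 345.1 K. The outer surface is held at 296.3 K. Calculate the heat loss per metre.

Q' = 77.9 W/m

Resistance network (inner→outer):
  R'_cast iron = ln(0.00594/0.00475)/(2πk) = 0.2236/(2π·57.2) = 6.221×10^-4 m·K/W
  R'_rubber = ln(0.00895/0.00594)/(2πk) = 0.4099/(2π·0.166) = 0.3930 m·K/W
  R'_PVC = ln(0.0118/0.00895)/(2πk) = 0.2764/(2π·0.189) = 0.2328 m·K/W
ΣR = 6.221×10^-4 + 0.3930 + 0.2328 = 0.6264 m·K/W
Q' = ΔT/ΣR = (345.1 K − 296.3 K)/0.6264 = 77.9 W/m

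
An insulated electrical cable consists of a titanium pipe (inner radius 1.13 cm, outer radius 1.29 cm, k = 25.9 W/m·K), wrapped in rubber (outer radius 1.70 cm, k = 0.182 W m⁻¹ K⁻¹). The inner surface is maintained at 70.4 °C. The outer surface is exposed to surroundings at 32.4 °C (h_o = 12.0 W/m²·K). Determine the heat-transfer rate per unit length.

Q' = 37.2 W/m

Resistance network (inner→outer):
  R'_titanium = ln(0.0129/0.0113)/(2πk) = 0.1324/(2π·25.9) = 8.137×10^-4 m·K/W
  R'_rubber = ln(0.0170/0.0129)/(2πk) = 0.2760/(2π·0.182) = 0.2413 m·K/W
  R'_conv,out = 1/(2πr h) = 1/(2π·0.0170·12.0) = 0.7802 m·K/W
ΣR = 8.137×10^-4 + 0.2413 + 0.7802 = 1.022 m·K/W
Q' = ΔT/ΣR = (70.4 °C − 32.4 °C)/1.022 = 37.2 W/m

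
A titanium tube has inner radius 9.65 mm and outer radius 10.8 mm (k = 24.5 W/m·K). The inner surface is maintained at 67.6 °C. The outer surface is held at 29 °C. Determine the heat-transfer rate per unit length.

Q' = 52.8 kW/m

Q' = 2πk·ΔT/ln(r₂/r₁) = 2π × 24.5 × 38.6 / ln(0.0108/0.00965) = 52800 W/m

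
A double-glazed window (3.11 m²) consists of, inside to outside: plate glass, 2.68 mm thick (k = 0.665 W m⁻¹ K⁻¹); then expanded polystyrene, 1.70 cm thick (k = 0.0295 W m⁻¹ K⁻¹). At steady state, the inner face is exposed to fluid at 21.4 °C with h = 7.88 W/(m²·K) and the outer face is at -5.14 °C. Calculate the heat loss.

Q = 117 W

Resistance network (inner→outer):
  R_conv,in = 1/(hA) = 1/(7.88·3.11) = 0.04081 K/W
  R_plate glass = L/(kA) = 0.00268/(0.665·3.11) = 0.001296 K/W
  R_expanded polystyrene = L/(kA) = 0.0170/(0.0295·3.11) = 0.1853 K/W
ΣR = 0.04081 + 0.001296 + 0.1853 = 0.2274 K/W
Q = ΔT/ΣR = (21.4 °C − -5.14 °C)/0.2274 = 117 W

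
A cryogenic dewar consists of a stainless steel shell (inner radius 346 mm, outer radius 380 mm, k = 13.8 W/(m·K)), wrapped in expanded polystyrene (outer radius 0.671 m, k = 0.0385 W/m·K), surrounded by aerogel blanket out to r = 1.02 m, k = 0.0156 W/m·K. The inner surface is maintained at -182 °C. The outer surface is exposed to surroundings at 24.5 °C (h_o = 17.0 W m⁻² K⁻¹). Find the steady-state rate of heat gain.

Treat each layer as a resistance in series:
  R_stainless steel = (1/0.346 − 1/0.380)/(4πk) = 0.2586/(4π·13.8) = 0.001491 K/W
  R_expanded polystyrene = (1/0.380 − 1/0.671)/(4πk) = 1.141/(4π·0.0385) = 2.359 K/W
  R_aerogel blanket = (1/0.671 − 1/1.02)/(4πk) = 0.5099/(4π·0.0156) = 2.601 K/W
  R_conv,out = 1/(4πr²h) = 1/(4π·1.02²·17.0) = 0.004499 K/W
ΣR = 0.001491 + 2.359 + 2.601 + 0.004499 = 4.966 K/W
Q = ΔT/ΣR = (-182 °C − 24.5 °C)/4.966 = -41.6 W
(Negative Q ⇒ heat flows inward; heat gain = 41.6 W.)

Q = 41.6 W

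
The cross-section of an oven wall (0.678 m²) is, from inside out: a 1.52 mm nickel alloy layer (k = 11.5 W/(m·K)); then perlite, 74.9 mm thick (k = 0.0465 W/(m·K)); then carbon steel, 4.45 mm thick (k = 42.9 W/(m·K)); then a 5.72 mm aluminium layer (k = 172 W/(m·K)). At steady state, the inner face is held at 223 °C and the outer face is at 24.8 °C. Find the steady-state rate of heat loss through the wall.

Q = 83.4 W

Treat each layer as a resistance in series:
  R_nickel alloy = L/(kA) = 0.00152/(11.5·0.678) = 1.949×10^-4 K/W
  R_perlite = L/(kA) = 0.0749/(0.0465·0.678) = 2.376 K/W
  R_carbon steel = L/(kA) = 0.00445/(42.9·0.678) = 1.530×10^-4 K/W
  R_aluminium = L/(kA) = 0.00572/(172·0.678) = 4.905×10^-5 K/W
ΣR = 1.949×10^-4 + 2.376 + 1.530×10^-4 + 4.905×10^-5 = 2.376 K/W
Q = ΔT/ΣR = (223 °C − 24.8 °C)/2.376 = 83.4 W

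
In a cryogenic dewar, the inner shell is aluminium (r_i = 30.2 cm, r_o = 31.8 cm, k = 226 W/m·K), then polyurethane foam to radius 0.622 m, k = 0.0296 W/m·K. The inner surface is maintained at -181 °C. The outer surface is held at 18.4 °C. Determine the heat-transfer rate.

Series thermal resistances, inner to outer:
  R_aluminium = (1/0.302 − 1/0.318)/(4πk) = 0.1666/(4π·226) = 5.866×10^-5 K/W
  R_polyurethane foam = (1/0.318 − 1/0.622)/(4πk) = 1.537/(4π·0.0296) = 4.132 K/W
ΣR = 5.866×10^-5 + 4.132 = 4.132 K/W
Q = ΔT/ΣR = (-181 °C − 18.4 °C)/4.132 = -48.3 W
(Negative Q ⇒ heat flows inward; heat gain = 48.3 W.)

Q = 48.3 W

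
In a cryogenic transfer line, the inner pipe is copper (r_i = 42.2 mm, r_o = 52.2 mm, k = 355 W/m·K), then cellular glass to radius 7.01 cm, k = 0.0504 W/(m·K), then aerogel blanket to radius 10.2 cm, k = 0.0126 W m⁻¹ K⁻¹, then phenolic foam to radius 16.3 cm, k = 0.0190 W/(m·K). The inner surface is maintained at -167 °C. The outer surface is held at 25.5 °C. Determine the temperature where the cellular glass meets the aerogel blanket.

T = -148 °C

Resistance network (inner→outer):
  R'_copper = ln(0.0522/0.0422)/(2πk) = 0.2127/(2π·355) = 9.534×10^-5 m·K/W
  R'_cellular glass = ln(0.0701/0.0522)/(2πk) = 0.2948/(2π·0.0504) = 0.9311 m·K/W
  R'_aerogel blanket = ln(0.102/0.0701)/(2πk) = 0.3751/(2π·0.0126) = 4.737 m·K/W
  R'_phenolic foam = ln(0.163/0.102)/(2πk) = 0.4688/(2π·0.0190) = 3.927 m·K/W
ΣR = 9.534×10^-5 + 0.9311 + 4.737 + 3.927 = 9.595 m·K/W
Q' = ΔT/ΣR = (-167 °C − 25.5 °C)/9.595 = -20.06 W/m
From the inner boundary to the cellular glass/aerogel blanket interface, ΣR_partial = 0.9312 m·K/W.
T_interface = T_in − Q'·ΣR_partial = -167 °C − (-20.06)(0.9312) = -148 °C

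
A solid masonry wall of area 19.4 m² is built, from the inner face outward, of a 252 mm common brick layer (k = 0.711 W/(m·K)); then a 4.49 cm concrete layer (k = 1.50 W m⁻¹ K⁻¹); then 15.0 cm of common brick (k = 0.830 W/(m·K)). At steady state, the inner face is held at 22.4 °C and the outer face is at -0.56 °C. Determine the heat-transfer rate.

Q = 788 W

Resistance network (inner→outer):
  R_common brick = L/(kA) = 0.252/(0.711·19.4) = 0.01827 K/W
  R_concrete = L/(kA) = 0.0449/(1.50·19.4) = 0.001543 K/W
  R_common brick = L/(kA) = 0.150/(0.830·19.4) = 0.009316 K/W
ΣR = 0.01827 + 0.001543 + 0.009316 = 0.02913 K/W
Q = ΔT/ΣR = (22.4 °C − -0.56 °C)/0.02913 = 788 W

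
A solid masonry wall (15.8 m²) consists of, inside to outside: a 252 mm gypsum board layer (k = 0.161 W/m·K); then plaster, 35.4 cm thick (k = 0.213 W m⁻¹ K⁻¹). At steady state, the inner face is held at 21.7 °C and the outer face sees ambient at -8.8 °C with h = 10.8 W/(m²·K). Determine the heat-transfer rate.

Q = 145 W

Resistance network (inner→outer):
  R_gypsum board = L/(kA) = 0.252/(0.161·15.8) = 0.09906 K/W
  R_plaster = L/(kA) = 0.354/(0.213·15.8) = 0.1052 K/W
  R_conv,out = 1/(hA) = 1/(10.8·15.8) = 0.005860 K/W
ΣR = 0.09906 + 0.1052 + 0.005860 = 0.2101 K/W
Q = ΔT/ΣR = (21.7 °C − -8.8 °C)/0.2101 = 145 W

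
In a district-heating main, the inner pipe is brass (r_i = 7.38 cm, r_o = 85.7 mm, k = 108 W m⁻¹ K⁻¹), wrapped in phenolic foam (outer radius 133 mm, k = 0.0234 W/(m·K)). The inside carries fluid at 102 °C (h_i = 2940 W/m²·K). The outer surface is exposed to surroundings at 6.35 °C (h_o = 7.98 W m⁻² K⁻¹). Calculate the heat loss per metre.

Q' = 30.5 W/m

Series thermal resistances, inner to outer:
  R'_conv,in = 1/(2πr h) = 1/(2π·0.0738·2940) = 7.335×10^-4 m·K/W
  R'_brass = ln(0.0857/0.0738)/(2πk) = 0.1495/(2π·108) = 2.203×10^-4 m·K/W
  R'_phenolic foam = ln(0.133/0.0857)/(2πk) = 0.4395/(2π·0.0234) = 2.989 m·K/W
  R'_conv,out = 1/(2πr h) = 1/(2π·0.133·7.98) = 0.1500 m·K/W
ΣR = 7.335×10^-4 + 2.203×10^-4 + 2.989 + 0.1500 = 3.140 m·K/W
Q' = ΔT/ΣR = (102 °C − 6.35 °C)/3.140 = 30.5 W/m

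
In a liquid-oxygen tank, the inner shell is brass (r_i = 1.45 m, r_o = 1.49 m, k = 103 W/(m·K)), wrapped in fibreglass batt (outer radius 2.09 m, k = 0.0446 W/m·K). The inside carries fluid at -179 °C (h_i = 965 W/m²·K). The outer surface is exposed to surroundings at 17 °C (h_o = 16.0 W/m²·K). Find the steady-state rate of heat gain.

Series thermal resistances, inner to outer:
  R_conv,in = 1/(4πr²h) = 1/(4π·1.45²·965) = 3.922×10^-5 K/W
  R_brass = (1/1.45 − 1/1.49)/(4πk) = 0.01851/(4π·103) = 1.430×10^-5 K/W
  R_fibreglass batt = (1/1.49 − 1/2.09)/(4πk) = 0.1927/(4π·0.0446) = 0.3438 K/W
  R_conv,out = 1/(4πr²h) = 1/(4π·2.09²·16.0) = 0.001139 K/W
ΣR = 3.922×10^-5 + 1.430×10^-5 + 0.3438 + 0.001139 = 0.3450 K/W
Q = ΔT/ΣR = (-179 °C − 17 °C)/0.3450 = -568 W
(Negative Q ⇒ heat flows inward; heat gain = 568 W.)

Q = 568 W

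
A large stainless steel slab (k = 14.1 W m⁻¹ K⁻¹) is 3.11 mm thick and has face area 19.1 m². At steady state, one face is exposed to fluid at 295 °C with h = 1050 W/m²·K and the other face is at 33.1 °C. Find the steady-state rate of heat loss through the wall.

Treat each layer as a resistance in series:
  R_conv,in = 1/(hA) = 1/(1050·19.1) = 4.986×10^-5 K/W
  R_stainless steel = L/(kA) = 0.00311/(14.1·19.1) = 1.155×10^-5 K/W
ΣR = 4.986×10^-5 + 1.155×10^-5 = 6.141×10^-5 K/W
Q = ΔT/ΣR = (295 °C − 33.1 °C)/6.141×10^-5 = 4.26×10^6 W

Q = 4260 kW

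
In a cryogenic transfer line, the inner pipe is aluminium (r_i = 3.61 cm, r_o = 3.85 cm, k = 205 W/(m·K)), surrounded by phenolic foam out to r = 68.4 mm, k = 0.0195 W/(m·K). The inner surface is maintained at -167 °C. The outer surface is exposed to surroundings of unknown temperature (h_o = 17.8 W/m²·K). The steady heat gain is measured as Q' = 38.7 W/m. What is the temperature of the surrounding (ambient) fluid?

T_out = 19.6 °C

Series resistances:
  R'_aluminium = ln(0.0385/0.0361)/(2πk) = 0.06437/(2π·205) = 4.997×10^-5 m·K/W
  R'_phenolic foam = ln(0.0684/0.0385)/(2πk) = 0.5747/(2π·0.0195) = 4.691 m·K/W
  R'_conv,out = 1/(2πr h) = 1/(2π·0.0684·17.8) = 0.1307 m·K/W
ΣR = 4.821 m·K/W
ΔT = Q'·ΣR = 38.7 × 4.821 = 186.6 K
Heat flows inward, so T_out = T_in + ΔT = -167 + 186.6 = 19.6 °C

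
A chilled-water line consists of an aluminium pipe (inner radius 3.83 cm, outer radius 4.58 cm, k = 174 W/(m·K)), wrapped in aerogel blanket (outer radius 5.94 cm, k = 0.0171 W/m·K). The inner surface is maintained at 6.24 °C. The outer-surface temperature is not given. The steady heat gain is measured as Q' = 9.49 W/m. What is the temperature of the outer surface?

T_out = 29.2 °C

Sum the resistances:
  R'_aluminium = ln(0.0458/0.0383)/(2πk) = 0.1788/(2π·174) = 1.636×10^-4 m·K/W
  R'_aerogel blanket = ln(0.0594/0.0458)/(2πk) = 0.2600/(2π·0.0171) = 2.420 m·K/W
ΣR = 2.420 m·K/W
ΔT = Q'·ΣR = 9.49 × 2.420 = 22.97 K
Heat flows inward, so T_out = T_in + ΔT = 6.24 + 22.97 = 29.2 °C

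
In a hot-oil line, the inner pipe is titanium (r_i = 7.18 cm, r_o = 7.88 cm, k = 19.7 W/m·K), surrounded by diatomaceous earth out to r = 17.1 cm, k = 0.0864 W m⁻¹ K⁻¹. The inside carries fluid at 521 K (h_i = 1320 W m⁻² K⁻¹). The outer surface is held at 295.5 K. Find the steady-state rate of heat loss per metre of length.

Series thermal resistances, inner to outer:
  R'_conv,in = 1/(2πr h) = 1/(2π·0.0718·1320) = 0.001679 m·K/W
  R'_titanium = ln(0.0788/0.0718)/(2πk) = 0.09303/(2π·19.7) = 7.516×10^-4 m·K/W
  R'_diatomaceous earth = ln(0.171/0.0788)/(2πk) = 0.7748/(2π·0.0864) = 1.427 m·K/W
ΣR = 0.001679 + 7.516×10^-4 + 1.427 = 1.429 m·K/W
Q' = ΔT/ΣR = (521 K − 295.5 K)/1.429 = 158 W/m

Q' = 158 W/m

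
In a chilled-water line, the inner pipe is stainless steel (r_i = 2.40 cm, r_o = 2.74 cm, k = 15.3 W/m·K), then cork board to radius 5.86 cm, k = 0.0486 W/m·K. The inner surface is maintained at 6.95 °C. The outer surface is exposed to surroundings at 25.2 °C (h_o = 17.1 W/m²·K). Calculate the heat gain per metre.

Q' = 6.89 W/m

Series thermal resistances, inner to outer:
  R'_stainless steel = ln(0.0274/0.0240)/(2πk) = 0.1325/(2π·15.3) = 0.001378 m·K/W
  R'_cork board = ln(0.0586/0.0274)/(2πk) = 0.7602/(2π·0.0486) = 2.489 m·K/W
  R'_conv,out = 1/(2πr h) = 1/(2π·0.0586·17.1) = 0.1588 m·K/W
ΣR = 0.001378 + 2.489 + 0.1588 = 2.649 m·K/W
Q' = ΔT/ΣR = (6.95 °C − 25.2 °C)/2.649 = -6.89 W/m
(Negative Q' ⇒ heat flows inward; heat gain = 6.89 W/m.)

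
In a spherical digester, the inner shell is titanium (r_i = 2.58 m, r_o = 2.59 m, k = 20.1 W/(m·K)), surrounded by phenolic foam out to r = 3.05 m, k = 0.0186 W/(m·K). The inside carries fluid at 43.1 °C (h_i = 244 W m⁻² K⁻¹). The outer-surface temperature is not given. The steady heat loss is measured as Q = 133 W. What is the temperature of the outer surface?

T_out = 9.96 °C

Sum the resistances:
  R_conv,in = 1/(4πr²h) = 1/(4π·2.58²·244) = 4.900×10^-5 K/W
  R_titanium = (1/2.58 − 1/2.59)/(4πk) = 0.001497/(4π·20.1) = 5.925×10^-6 K/W
  R_phenolic foam = (1/2.59 − 1/3.05)/(4πk) = 0.05823/(4π·0.0186) = 0.2491 K/W
ΣR = 0.2492 K/W
ΔT = Q·ΣR = 133 × 0.2492 = 33.14 K
Heat flows outward, so T_out = T_in − ΔT = 43.1 − 33.14 = 9.96 °C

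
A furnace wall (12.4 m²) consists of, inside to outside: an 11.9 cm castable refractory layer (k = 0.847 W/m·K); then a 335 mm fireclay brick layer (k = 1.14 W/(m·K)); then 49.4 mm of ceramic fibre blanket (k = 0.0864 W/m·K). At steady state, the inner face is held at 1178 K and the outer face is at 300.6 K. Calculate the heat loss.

Q = 10800 W

Treat each layer as a resistance in series:
  R_castable refractory = L/(kA) = 0.119/(0.847·12.4) = 0.01133 K/W
  R_fireclay brick = L/(kA) = 0.335/(1.14·12.4) = 0.02370 K/W
  R_ceramic fibre blanket = L/(kA) = 0.0494/(0.0864·12.4) = 0.04611 K/W
ΣR = 0.01133 + 0.02370 + 0.04611 = 0.08114 K/W
Q = ΔT/ΣR = (1178 K − 300.6 K)/0.08114 = 10800 W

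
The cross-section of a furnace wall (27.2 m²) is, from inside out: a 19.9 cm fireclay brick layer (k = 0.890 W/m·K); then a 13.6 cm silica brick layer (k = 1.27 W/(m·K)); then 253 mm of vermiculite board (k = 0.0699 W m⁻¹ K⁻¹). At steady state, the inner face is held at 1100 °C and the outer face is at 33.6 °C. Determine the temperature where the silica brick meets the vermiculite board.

Resistance network (inner→outer):
  R_fireclay brick = L/(kA) = 0.199/(0.890·27.2) = 0.008220 K/W
  R_silica brick = L/(kA) = 0.136/(1.27·27.2) = 0.003937 K/W
  R_vermiculite board = L/(kA) = 0.253/(0.0699·27.2) = 0.1331 K/W
ΣR = 0.008220 + 0.003937 + 0.1331 = 0.1453 K/W
Q = ΔT/ΣR = (1100 °C − 33.6 °C)/0.1453 = 7339 W
From the inner boundary to the silica brick/vermiculite board interface, ΣR_partial = 0.01216 K/W.
T_interface = T_in − Q·ΣR_partial = 1100 °C − (7339)(0.01216) = 1011 °C

T = 1011 °C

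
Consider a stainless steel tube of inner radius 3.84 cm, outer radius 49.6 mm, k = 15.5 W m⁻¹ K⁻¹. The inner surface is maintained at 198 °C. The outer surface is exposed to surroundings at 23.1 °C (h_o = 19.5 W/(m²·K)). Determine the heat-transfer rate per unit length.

Q' = 1050 W/m

Series thermal resistances, inner to outer:
  R'_stainless steel = ln(0.0496/0.0384)/(2πk) = 0.2559/(2π·15.5) = 0.002628 m·K/W
  R'_conv,out = 1/(2πr h) = 1/(2π·0.0496·19.5) = 0.1646 m·K/W
ΣR = 0.002628 + 0.1646 = 0.1672 m·K/W
Q' = ΔT/ΣR = (198 °C − 23.1 °C)/0.1672 = 1050 W/m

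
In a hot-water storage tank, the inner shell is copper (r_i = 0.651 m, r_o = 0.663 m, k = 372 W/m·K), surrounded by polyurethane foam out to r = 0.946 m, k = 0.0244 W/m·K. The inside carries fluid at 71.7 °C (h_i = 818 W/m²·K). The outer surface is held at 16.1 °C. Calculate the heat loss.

Q = 37.8 W

Series thermal resistances, inner to outer:
  R_conv,in = 1/(4πr²h) = 1/(4π·0.651²·818) = 2.295×10^-4 K/W
  R_copper = (1/0.651 − 1/0.663)/(4πk) = 0.02780/(4π·372) = 5.947×10^-6 K/W
  R_polyurethane foam = (1/0.663 − 1/0.946)/(4πk) = 0.4512/(4π·0.0244) = 1.472 K/W
ΣR = 2.295×10^-4 + 5.947×10^-6 + 1.472 = 1.472 K/W
Q = ΔT/ΣR = (71.7 °C − 16.1 °C)/1.472 = 37.8 W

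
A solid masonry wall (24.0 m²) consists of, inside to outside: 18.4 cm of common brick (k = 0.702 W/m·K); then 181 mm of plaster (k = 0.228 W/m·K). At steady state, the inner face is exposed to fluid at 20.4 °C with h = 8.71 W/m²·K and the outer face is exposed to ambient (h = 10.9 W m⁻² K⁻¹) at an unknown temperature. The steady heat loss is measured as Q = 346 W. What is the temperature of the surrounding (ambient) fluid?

T_out = 2.20 °C

Sum the resistances:
  R_conv,in = 1/(hA) = 1/(8.71·24.0) = 0.004784 K/W
  R_common brick = L/(kA) = 0.184/(0.702·24.0) = 0.01092 K/W
  R_plaster = L/(kA) = 0.181/(0.228·24.0) = 0.03308 K/W
  R_conv,out = 1/(hA) = 1/(10.9·24.0) = 0.003823 K/W
ΣR = 0.05261 K/W
ΔT = Q·ΣR = 346 × 0.05261 = 18.20 K
Heat flows outward, so T_out = T_in − ΔT = 20.4 − 18.20 = 2.20 °C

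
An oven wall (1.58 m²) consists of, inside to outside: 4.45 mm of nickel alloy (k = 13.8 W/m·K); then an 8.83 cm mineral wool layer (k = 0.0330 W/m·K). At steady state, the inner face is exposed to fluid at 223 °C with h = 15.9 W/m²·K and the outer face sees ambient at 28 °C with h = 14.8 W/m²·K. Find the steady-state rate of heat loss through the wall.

Q = 110 W

Treat each layer as a resistance in series:
  R_conv,in = 1/(hA) = 1/(15.9·1.58) = 0.03981 K/W
  R_nickel alloy = L/(kA) = 0.00445/(13.8·1.58) = 2.041×10^-4 K/W
  R_mineral wool = L/(kA) = 0.0883/(0.0330·1.58) = 1.694 K/W
  R_conv,out = 1/(hA) = 1/(14.8·1.58) = 0.04276 K/W
ΣR = 0.03981 + 2.041×10^-4 + 1.694 + 0.04276 = 1.777 K/W
Q = ΔT/ΣR = (223 °C − 28 °C)/1.777 = 110 W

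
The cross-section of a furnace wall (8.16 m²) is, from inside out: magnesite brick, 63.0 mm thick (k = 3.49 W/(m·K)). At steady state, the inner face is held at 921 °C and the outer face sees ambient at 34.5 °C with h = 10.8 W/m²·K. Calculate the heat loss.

Q = 65400 W

Series thermal resistances, inner to outer:
  R_magnesite brick = L/(kA) = 0.0630/(3.49·8.16) = 0.002212 K/W
  R_conv,out = 1/(hA) = 1/(10.8·8.16) = 0.01135 K/W
ΣR = 0.002212 + 0.01135 = 0.01356 K/W
Q = ΔT/ΣR = (921 °C − 34.5 °C)/0.01356 = 65400 W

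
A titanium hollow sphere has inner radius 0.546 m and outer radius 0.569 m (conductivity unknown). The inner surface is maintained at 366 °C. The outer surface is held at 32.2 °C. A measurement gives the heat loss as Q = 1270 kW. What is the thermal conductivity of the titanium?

k = 22.4 W/m·K

ΣR = ΔT/Q = |366 − 32.2|/1.27×10^6 = 2.628×10^-4 K/W
(1/r₁−1/r₂)/(4πk) = 2.628×10^-4 ⇒ k = 0.07403/(4π·2.628×10^-4) = 22.4 W/m·K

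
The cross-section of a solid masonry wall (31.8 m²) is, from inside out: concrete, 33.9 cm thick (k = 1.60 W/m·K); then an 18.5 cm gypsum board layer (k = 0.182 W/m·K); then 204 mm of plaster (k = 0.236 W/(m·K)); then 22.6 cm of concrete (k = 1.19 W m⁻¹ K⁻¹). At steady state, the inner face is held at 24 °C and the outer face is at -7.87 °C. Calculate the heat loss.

Series thermal resistances, inner to outer:
  R_concrete = L/(kA) = 0.339/(1.60·31.8) = 0.006663 K/W
  R_gypsum board = L/(kA) = 0.185/(0.182·31.8) = 0.03196 K/W
  R_plaster = L/(kA) = 0.204/(0.236·31.8) = 0.02718 K/W
  R_concrete = L/(kA) = 0.226/(1.19·31.8) = 0.005972 K/W
ΣR = 0.006663 + 0.03196 + 0.02718 + 0.005972 = 0.07178 K/W
Q = ΔT/ΣR = (24 °C − -7.87 °C)/0.07178 = 444 W

Q = 444 W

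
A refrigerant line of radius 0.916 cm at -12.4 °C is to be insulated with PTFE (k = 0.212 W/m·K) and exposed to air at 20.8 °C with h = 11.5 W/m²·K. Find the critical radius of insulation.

r_cr = 1.84 cm

For a cylinder, r_cr = k_ins/h = 0.212/11.5 = 0.0184 m = 1.84 cm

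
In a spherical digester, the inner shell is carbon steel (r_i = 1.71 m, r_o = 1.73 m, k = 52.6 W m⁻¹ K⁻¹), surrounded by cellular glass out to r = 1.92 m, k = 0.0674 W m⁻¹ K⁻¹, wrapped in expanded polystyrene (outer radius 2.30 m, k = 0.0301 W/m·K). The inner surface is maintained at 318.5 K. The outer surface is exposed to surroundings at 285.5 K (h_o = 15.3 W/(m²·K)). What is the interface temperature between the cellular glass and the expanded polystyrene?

T = 311.0 K

Series thermal resistances, inner to outer:
  R_carbon steel = (1/1.71 − 1/1.73)/(4πk) = 0.006761/(4π·52.6) = 1.023×10^-5 K/W
  R_cellular glass = (1/1.73 − 1/1.92)/(4πk) = 0.05720/(4π·0.0674) = 0.06754 K/W
  R_expanded polystyrene = (1/1.92 − 1/2.30)/(4πk) = 0.08605/(4π·0.0301) = 0.2275 K/W
  R_conv,out = 1/(4πr²h) = 1/(4π·2.30²·15.3) = 9.832×10^-4 K/W
ΣR = 1.023×10^-5 + 0.06754 + 0.2275 + 9.832×10^-4 = 0.2960 K/W
Q = ΔT/ΣR = (318.5 K − 285.5 K)/0.2960 = 111.5 W
From the inner boundary to the cellular glass/expanded polystyrene interface, ΣR_partial = 0.06755 K/W.
T_interface = T_in − Q·ΣR_partial = 318.5 K − (111.5)(0.06755) = 311.0 K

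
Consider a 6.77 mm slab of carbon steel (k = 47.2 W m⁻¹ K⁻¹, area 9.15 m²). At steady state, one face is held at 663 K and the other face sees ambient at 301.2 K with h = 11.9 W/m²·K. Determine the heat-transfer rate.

Treat each layer as a resistance in series:
  R_carbon steel = L/(kA) = 0.00677/(47.2·9.15) = 1.568×10^-5 K/W
  R_conv,out = 1/(hA) = 1/(11.9·9.15) = 0.009184 K/W
ΣR = 1.568×10^-5 + 0.009184 = 0.009200 K/W
Q = ΔT/ΣR = (663 K − 301.2 K)/0.009200 = 39300 W

Q = 39.3 kW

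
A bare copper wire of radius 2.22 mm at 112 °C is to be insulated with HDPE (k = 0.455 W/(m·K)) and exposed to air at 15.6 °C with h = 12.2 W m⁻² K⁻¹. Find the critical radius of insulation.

r_cr = 3.73 cm

For a cylinder, r_cr = k_ins/h = 0.455/12.2 = 0.0373 m = 3.73 cm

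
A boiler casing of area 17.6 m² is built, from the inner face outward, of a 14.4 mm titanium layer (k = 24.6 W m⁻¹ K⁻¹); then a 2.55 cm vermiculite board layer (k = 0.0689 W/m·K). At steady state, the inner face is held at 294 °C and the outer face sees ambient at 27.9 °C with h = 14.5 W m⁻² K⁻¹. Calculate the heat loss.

Resistance network (inner→outer):
  R_titanium = L/(kA) = 0.0144/(24.6·17.6) = 3.326×10^-5 K/W
  R_vermiculite board = L/(kA) = 0.0255/(0.0689·17.6) = 0.02103 K/W
  R_conv,out = 1/(hA) = 1/(14.5·17.6) = 0.003918 K/W
ΣR = 3.326×10^-5 + 0.02103 + 0.003918 = 0.02498 K/W
Q = ΔT/ΣR = (294 °C − 27.9 °C)/0.02498 = 10700 W

Q = 10700 W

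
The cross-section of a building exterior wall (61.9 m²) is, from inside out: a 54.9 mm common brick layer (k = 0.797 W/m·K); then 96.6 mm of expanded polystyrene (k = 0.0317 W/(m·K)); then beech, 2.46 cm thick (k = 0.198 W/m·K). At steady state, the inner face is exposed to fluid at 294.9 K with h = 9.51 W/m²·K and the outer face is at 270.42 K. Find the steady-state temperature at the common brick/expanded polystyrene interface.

Treat each layer as a resistance in series:
  R_conv,in = 1/(hA) = 1/(9.51·61.9) = 0.001699 K/W
  R_common brick = L/(kA) = 0.0549/(0.797·61.9) = 0.001113 K/W
  R_expanded polystyrene = L/(kA) = 0.0966/(0.0317·61.9) = 0.04923 K/W
  R_beech = L/(kA) = 0.0246/(0.198·61.9) = 0.002007 K/W
ΣR = 0.001699 + 0.001113 + 0.04923 + 0.002007 = 0.05405 K/W
Q = ΔT/ΣR = (294.9 K − 270.42 K)/0.05405 = 452.9 W
From the inner boundary to the common brick/expanded polystyrene interface, ΣR_partial = 0.002812 K/W.
T_interface = T_in − Q·ΣR_partial = 294.9 K − (452.9)(0.002812) = 293.6 K

T = 293.6 K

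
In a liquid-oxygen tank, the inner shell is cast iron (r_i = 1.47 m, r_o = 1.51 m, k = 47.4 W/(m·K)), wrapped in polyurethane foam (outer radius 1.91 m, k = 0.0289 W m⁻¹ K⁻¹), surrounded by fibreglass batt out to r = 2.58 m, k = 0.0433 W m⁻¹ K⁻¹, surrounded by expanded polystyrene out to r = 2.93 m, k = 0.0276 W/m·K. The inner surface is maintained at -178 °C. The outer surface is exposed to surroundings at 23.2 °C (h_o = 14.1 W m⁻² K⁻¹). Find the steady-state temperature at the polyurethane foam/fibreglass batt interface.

T = -77.7 °C

Resistance network (inner→outer):
  R_cast iron = (1/1.47 − 1/1.51)/(4πk) = 0.01802/(4π·47.4) = 3.025×10^-5 K/W
  R_polyurethane foam = (1/1.51 − 1/1.91)/(4πk) = 0.1387/(4π·0.0289) = 0.3819 K/W
  R_fibreglass batt = (1/1.91 − 1/2.58)/(4πk) = 0.1360/(4π·0.0433) = 0.2499 K/W
  R_expanded polystyrene = (1/2.58 − 1/2.93)/(4πk) = 0.04630/(4π·0.0276) = 0.1335 K/W
  R_conv,out = 1/(4πr²h) = 1/(4π·2.93²·14.1) = 6.574×10^-4 K/W
ΣR = 3.025×10^-5 + 0.3819 + 0.2499 + 0.1335 + 6.574×10^-4 = 0.7660 K/W
Q = ΔT/ΣR = (-178 °C − 23.2 °C)/0.7660 = -262.7 W
From the inner boundary to the polyurethane foam/fibreglass batt interface, ΣR_partial = 0.3819 K/W.
T_interface = T_in − Q·ΣR_partial = -178 °C − (-262.7)(0.3819) = -77.7 °C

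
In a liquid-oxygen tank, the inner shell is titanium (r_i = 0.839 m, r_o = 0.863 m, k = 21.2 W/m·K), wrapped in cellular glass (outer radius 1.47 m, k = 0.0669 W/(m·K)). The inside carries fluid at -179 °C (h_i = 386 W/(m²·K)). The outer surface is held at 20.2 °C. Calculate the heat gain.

Q = 350 W

Treat each layer as a resistance in series:
  R_conv,in = 1/(4πr²h) = 1/(4π·0.839²·386) = 2.929×10^-4 K/W
  R_titanium = (1/0.839 − 1/0.863)/(4πk) = 0.03315/(4π·21.2) = 1.244×10^-4 K/W
  R_cellular glass = (1/0.863 − 1/1.47)/(4πk) = 0.4785/(4π·0.0669) = 0.5691 K/W
ΣR = 2.929×10^-4 + 1.244×10^-4 + 0.5691 = 0.5695 K/W
Q = ΔT/ΣR = (-179 °C − 20.2 °C)/0.5695 = -350 W
(Negative Q ⇒ heat flows inward; heat gain = 350 W.)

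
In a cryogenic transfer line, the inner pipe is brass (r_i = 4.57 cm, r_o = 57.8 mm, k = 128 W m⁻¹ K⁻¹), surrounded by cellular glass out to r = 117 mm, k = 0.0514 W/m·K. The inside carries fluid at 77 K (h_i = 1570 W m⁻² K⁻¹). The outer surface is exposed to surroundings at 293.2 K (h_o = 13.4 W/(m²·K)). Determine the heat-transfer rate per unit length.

Treat each layer as a resistance in series:
  R'_conv,in = 1/(2πr h) = 1/(2π·0.0457·1570) = 0.002218 m·K/W
  R'_brass = ln(0.0578/0.0457)/(2πk) = 0.2349/(2π·128) = 2.921×10^-4 m·K/W
  R'_cellular glass = ln(0.117/0.0578)/(2πk) = 0.7052/(2π·0.0514) = 2.184 m·K/W
  R'_conv,out = 1/(2πr h) = 1/(2π·0.117·13.4) = 0.1015 m·K/W
ΣR = 0.002218 + 2.921×10^-4 + 2.184 + 0.1015 = 2.288 m·K/W
Q' = ΔT/ΣR = (77 K − 293.2 K)/2.288 = -94.5 W/m
(Negative Q' ⇒ heat flows inward; heat gain = 94.5 W/m.)

Q' = 94.5 W/m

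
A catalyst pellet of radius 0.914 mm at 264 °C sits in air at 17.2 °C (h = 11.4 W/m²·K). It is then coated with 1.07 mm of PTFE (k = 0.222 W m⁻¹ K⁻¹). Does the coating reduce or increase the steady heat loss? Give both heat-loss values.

increases: 0.0295 → 0.124 W

Critical radius for a sphere: r_cr = 2k/h = 0.0389 m = 3.89 cm.
Outer radius after coating: r₂ = 9.14×10^-4 + 0.00107 = 0.001984 m.
Since r₁ < r_cr and r₂ ≤ r_cr, the coating moves toward the maximum at r_cr — heat loss rises.
Bare: R = 1/(4πr₁²h) = 8356 K/W; Q = 246.8/8356 = 0.0295 W.
Coated: R = R_cond + R_conv = 1985 K/W; Q = 246.8/1985 = 0.124 W.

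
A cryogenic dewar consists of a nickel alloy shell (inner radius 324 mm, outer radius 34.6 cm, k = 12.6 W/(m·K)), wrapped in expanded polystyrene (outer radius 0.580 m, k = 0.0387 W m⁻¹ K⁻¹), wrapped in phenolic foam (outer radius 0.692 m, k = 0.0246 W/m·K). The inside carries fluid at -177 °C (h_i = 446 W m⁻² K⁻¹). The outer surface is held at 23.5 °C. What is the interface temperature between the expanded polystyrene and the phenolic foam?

Treat each layer as a resistance in series:
  R_conv,in = 1/(4πr²h) = 1/(4π·0.324²·446) = 0.001700 K/W
  R_nickel alloy = (1/0.324 − 1/0.346)/(4πk) = 0.1962/(4π·12.6) = 0.001239 K/W
  R_expanded polystyrene = (1/0.346 − 1/0.580)/(4πk) = 1.166/(4π·0.0387) = 2.398 K/W
  R_phenolic foam = (1/0.580 − 1/0.692)/(4πk) = 0.2791/(4π·0.0246) = 0.9027 K/W
ΣR = 0.001700 + 0.001239 + 2.398 + 0.9027 = 3.304 K/W
Q = ΔT/ΣR = (-177 °C − 23.5 °C)/3.304 = -60.68 W
From the inner boundary to the expanded polystyrene/phenolic foam interface, ΣR_partial = 2.401 K/W.
T_interface = T_in − Q·ΣR_partial = -177 °C − (-60.68)(2.401) = -31.3 °C

T = -31.3 °C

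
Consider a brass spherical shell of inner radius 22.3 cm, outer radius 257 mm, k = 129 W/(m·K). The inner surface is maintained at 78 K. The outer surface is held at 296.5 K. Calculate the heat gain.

Q = 4πk·ΔT/(1/r₁ − 1/r₂) = 4π × 129 × 218.5 / (1/0.223 − 1/0.257) = 5.97×10^5 W

Q = 597 kW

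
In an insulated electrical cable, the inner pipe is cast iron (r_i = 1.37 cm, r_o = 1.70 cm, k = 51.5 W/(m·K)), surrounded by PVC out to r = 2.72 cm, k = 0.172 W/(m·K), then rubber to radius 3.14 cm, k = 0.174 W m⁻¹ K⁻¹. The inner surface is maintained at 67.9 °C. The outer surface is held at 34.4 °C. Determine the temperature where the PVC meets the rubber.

Treat each layer as a resistance in series:
  R'_cast iron = ln(0.0170/0.0137)/(2πk) = 0.2158/(2π·51.5) = 6.670×10^-4 m·K/W
  R'_PVC = ln(0.0272/0.0170)/(2πk) = 0.4700/(2π·0.172) = 0.4349 m·K/W
  R'_rubber = ln(0.0314/0.0272)/(2πk) = 0.1436/(2π·0.174) = 0.1313 m·K/W
ΣR = 6.670×10^-4 + 0.4349 + 0.1313 = 0.5669 m·K/W
Q' = ΔT/ΣR = (67.9 °C − 34.4 °C)/0.5669 = 59.09 W/m
From the inner boundary to the PVC/rubber interface, ΣR_partial = 0.4356 m·K/W.
T_interface = T_in − Q'·ΣR_partial = 67.9 °C − (59.09)(0.4356) = 42.2 °C

T = 42.2 °C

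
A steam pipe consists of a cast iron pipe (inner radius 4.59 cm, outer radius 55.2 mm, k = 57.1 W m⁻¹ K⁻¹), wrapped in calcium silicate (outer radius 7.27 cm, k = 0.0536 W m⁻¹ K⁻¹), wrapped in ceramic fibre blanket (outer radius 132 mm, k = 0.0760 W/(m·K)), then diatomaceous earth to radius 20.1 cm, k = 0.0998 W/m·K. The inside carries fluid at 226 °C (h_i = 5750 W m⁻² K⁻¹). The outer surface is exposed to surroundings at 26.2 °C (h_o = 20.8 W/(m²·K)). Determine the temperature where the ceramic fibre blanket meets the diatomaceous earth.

T = 77.2 °C

Treat each layer as a resistance in series:
  R'_conv,in = 1/(2πr h) = 1/(2π·0.0459·5750) = 6.030×10^-4 m·K/W
  R'_cast iron = ln(0.0552/0.0459)/(2πk) = 0.1845/(2π·57.1) = 5.143×10^-4 m·K/W
  R'_calcium silicate = ln(0.0727/0.0552)/(2πk) = 0.2754/(2π·0.0536) = 0.8177 m·K/W
  R'_ceramic fibre blanket = ln(0.132/0.0727)/(2πk) = 0.5965/(2π·0.0760) = 1.249 m·K/W
  R'_diatomaceous earth = ln(0.201/0.132)/(2πk) = 0.4205/(2π·0.0998) = 0.6706 m·K/W
  R'_conv,out = 1/(2πr h) = 1/(2π·0.201·20.8) = 0.03807 m·K/W
ΣR = 6.030×10^-4 + 5.143×10^-4 + 0.8177 + 1.249 + 0.6706 + 0.03807 = 2.776 m·K/W
Q' = ΔT/ΣR = (226 °C − 26.2 °C)/2.776 = 71.97 W/m
From the inner boundary to the ceramic fibre blanket/diatomaceous earth interface, ΣR_partial = 2.068 m·K/W.
T_interface = T_in − Q'·ΣR_partial = 226 °C − (71.97)(2.068) = 77.2 °C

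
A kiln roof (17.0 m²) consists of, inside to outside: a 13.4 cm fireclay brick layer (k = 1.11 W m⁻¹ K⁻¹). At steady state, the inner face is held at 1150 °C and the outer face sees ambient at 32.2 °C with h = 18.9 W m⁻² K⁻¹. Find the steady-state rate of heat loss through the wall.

Resistance network (inner→outer):
  R_fireclay brick = L/(kA) = 0.134/(1.11·17.0) = 0.007101 K/W
  R_conv,out = 1/(hA) = 1/(18.9·17.0) = 0.003112 K/W
ΣR = 0.007101 + 0.003112 = 0.01021 K/W
Q = ΔT/ΣR = (1150 °C − 32.2 °C)/0.01021 = 1.09×10^5 W

Q = 109 kW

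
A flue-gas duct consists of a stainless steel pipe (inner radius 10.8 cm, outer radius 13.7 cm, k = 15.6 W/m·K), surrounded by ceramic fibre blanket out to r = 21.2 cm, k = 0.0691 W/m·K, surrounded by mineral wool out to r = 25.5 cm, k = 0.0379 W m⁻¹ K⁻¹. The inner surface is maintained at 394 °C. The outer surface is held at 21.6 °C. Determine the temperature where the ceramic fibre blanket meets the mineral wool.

T = 184 °C

Series thermal resistances, inner to outer:
  R'_stainless steel = ln(0.137/0.108)/(2πk) = 0.2378/(2π·15.6) = 0.002427 m·K/W
  R'_ceramic fibre blanket = ln(0.212/0.137)/(2πk) = 0.4366/(2π·0.0691) = 1.006 m·K/W
  R'_mineral wool = ln(0.255/0.212)/(2πk) = 0.1847/(2π·0.0379) = 0.7755 m·K/W
ΣR = 0.002427 + 1.006 + 0.7755 = 1.784 m·K/W
Q' = ΔT/ΣR = (394 °C − 21.6 °C)/1.784 = 208.7 W/m
From the inner boundary to the ceramic fibre blanket/mineral wool interface, ΣR_partial = 1.008 m·K/W.
T_interface = T_in − Q'·ΣR_partial = 394 °C − (208.7)(1.008) = 184 °C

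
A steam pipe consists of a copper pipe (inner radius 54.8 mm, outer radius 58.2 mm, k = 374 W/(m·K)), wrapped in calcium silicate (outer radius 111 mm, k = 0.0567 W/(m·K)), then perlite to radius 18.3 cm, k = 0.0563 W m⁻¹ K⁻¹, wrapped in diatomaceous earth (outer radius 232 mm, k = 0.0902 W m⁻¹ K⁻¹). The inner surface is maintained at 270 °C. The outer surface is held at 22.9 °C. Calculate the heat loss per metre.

Treat each layer as a resistance in series:
  R'_copper = ln(0.0582/0.0548)/(2πk) = 0.06020/(2π·374) = 2.562×10^-5 m·K/W
  R'_calcium silicate = ln(0.111/0.0582)/(2πk) = 0.6456/(2π·0.0567) = 1.812 m·K/W
  R'_perlite = ln(0.183/0.111)/(2πk) = 0.5000/(2π·0.0563) = 1.413 m·K/W
  R'_diatomaceous earth = ln(0.232/0.183)/(2πk) = 0.2373/(2π·0.0902) = 0.4186 m·K/W
ΣR = 2.562×10^-5 + 1.812 + 1.413 + 0.4186 = 3.644 m·K/W
Q' = ΔT/ΣR = (270 °C − 22.9 °C)/3.644 = 67.8 W/m

Q' = 67.8 W/m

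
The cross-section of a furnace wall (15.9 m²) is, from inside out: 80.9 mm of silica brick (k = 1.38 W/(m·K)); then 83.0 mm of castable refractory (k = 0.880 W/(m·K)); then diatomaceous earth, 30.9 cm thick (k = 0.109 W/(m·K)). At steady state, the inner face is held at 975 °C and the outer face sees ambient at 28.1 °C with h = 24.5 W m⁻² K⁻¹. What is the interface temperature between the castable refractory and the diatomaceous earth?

T = 927 °C

Series thermal resistances, inner to outer:
  R_silica brick = L/(kA) = 0.0809/(1.38·15.9) = 0.003687 K/W
  R_castable refractory = L/(kA) = 0.0830/(0.880·15.9) = 0.005932 K/W
  R_diatomaceous earth = L/(kA) = 0.309/(0.109·15.9) = 0.1783 K/W
  R_conv,out = 1/(hA) = 1/(24.5·15.9) = 0.002567 K/W
ΣR = 0.003687 + 0.005932 + 0.1783 + 0.002567 = 0.1905 K/W
Q = ΔT/ΣR = (975 °C − 28.1 °C)/0.1905 = 4971 W
From the inner boundary to the castable refractory/diatomaceous earth interface, ΣR_partial = 0.009619 K/W.
T_interface = T_in − Q·ΣR_partial = 975 °C − (4971)(0.009619) = 927 °C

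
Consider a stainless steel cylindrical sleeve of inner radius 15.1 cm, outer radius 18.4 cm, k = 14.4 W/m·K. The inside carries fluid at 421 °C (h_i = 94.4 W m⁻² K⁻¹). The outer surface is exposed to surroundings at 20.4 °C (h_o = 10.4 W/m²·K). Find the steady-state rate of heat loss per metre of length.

Resistance network (inner→outer):
  R'_conv,in = 1/(2πr h) = 1/(2π·0.151·94.4) = 0.01117 m·K/W
  R'_stainless steel = ln(0.184/0.151)/(2πk) = 0.1977/(2π·14.4) = 0.002185 m·K/W
  R'_conv,out = 1/(2πr h) = 1/(2π·0.184·10.4) = 0.08317 m·K/W
ΣR = 0.01117 + 0.002185 + 0.08317 = 0.09652 m·K/W
Q' = ΔT/ΣR = (421 °C − 20.4 °C)/0.09652 = 4150 W/m

Q' = 4.15 kW/m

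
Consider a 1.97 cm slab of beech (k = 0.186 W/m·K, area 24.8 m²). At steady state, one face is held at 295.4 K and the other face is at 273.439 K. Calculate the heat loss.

Q = 5.14 kW

Q = kA·ΔT/L = 0.186 × 24.8 × |295.4 K − 273.439 K| / 0.0197 = 5140 W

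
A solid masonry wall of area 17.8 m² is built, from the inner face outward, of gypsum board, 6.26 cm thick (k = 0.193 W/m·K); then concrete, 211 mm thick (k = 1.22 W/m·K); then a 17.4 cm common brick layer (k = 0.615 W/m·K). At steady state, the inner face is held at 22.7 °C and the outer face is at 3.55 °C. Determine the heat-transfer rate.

Q = 437 W

Resistance network (inner→outer):
  R_gypsum board = L/(kA) = 0.0626/(0.193·17.8) = 0.01822 K/W
  R_concrete = L/(kA) = 0.211/(1.22·17.8) = 0.009716 K/W
  R_common brick = L/(kA) = 0.174/(0.615·17.8) = 0.01589 K/W
ΣR = 0.01822 + 0.009716 + 0.01589 = 0.04383 K/W
Q = ΔT/ΣR = (22.7 °C − 3.55 °C)/0.04383 = 437 W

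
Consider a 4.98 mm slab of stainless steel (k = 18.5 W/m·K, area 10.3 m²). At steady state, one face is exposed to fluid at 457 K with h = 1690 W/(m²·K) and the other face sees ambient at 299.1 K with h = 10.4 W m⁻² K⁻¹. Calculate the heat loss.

Q = 16.8 kW

Treat each layer as a resistance in series:
  R_conv,in = 1/(hA) = 1/(1690·10.3) = 5.745×10^-5 K/W
  R_stainless steel = L/(kA) = 0.00498/(18.5·10.3) = 2.613×10^-5 K/W
  R_conv,out = 1/(hA) = 1/(10.4·10.3) = 0.009335 K/W
ΣR = 5.745×10^-5 + 2.613×10^-5 + 0.009335 = 0.009419 K/W
Q = ΔT/ΣR = (457 K − 299.1 K)/0.009419 = 16800 W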